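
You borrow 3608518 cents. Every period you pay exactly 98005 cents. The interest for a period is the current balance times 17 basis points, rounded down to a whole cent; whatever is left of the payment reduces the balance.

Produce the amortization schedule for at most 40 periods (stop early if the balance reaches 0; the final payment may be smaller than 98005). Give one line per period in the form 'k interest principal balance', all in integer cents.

1 6134 91871 3516647
2 5978 92027 3424620
3 5821 92184 3332436
4 5665 92340 3240096
5 5508 92497 3147599
6 5350 92655 3054944
7 5193 92812 2962132
8 5035 92970 2869162
9 4877 93128 2776034
10 4719 93286 2682748
11 4560 93445 2589303
12 4401 93604 2495699
13 4242 93763 2401936
14 4083 93922 2308014
15 3923 94082 2213932
16 3763 94242 2119690
17 3603 94402 2025288
18 3442 94563 1930725
19 3282 94723 1836002
20 3121 94884 1741118
21 2959 95046 1646072
22 2798 95207 1550865
23 2636 95369 1455496
24 2474 95531 1359965
25 2311 95694 1264271
26 2149 95856 1168415
27 1986 96019 1072396
28 1823 96182 976214
29 1659 96346 879868
30 1495 96510 783358
31 1331 96674 686684
32 1167 96838 589846
33 1002 97003 492843
34 837 97168 395675
35 672 97333 298342
36 507 97498 200844
37 341 97664 103180
38 175 97830 5350
39 9 5350 0

1. interest=⌊3608518·17/10000⌋=6134; principal=98005-6134=91871; balance=3608518-91871=3516647
2. interest=⌊3516647·17/10000⌋=5978; principal=98005-5978=92027; balance=3516647-92027=3424620
3. interest=⌊3424620·17/10000⌋=5821; principal=98005-5821=92184; balance=3424620-92184=3332436
4. interest=⌊3332436·17/10000⌋=5665; principal=98005-5665=92340; balance=3332436-92340=3240096
5. interest=⌊3240096·17/10000⌋=5508; principal=98005-5508=92497; balance=3240096-92497=3147599
6. interest=⌊3147599·17/10000⌋=5350; principal=98005-5350=92655; balance=3147599-92655=3054944
7. interest=⌊3054944·17/10000⌋=5193; principal=98005-5193=92812; balance=3054944-92812=2962132
8. interest=⌊2962132·17/10000⌋=5035; principal=98005-5035=92970; balance=2962132-92970=2869162
9. interest=⌊2869162·17/10000⌋=4877; principal=98005-4877=93128; balance=2869162-93128=2776034
10. interest=⌊2776034·17/10000⌋=4719; principal=98005-4719=93286; balance=2776034-93286=2682748
11. interest=⌊2682748·17/10000⌋=4560; principal=98005-4560=93445; balance=2682748-93445=2589303
12. interest=⌊2589303·17/10000⌋=4401; principal=98005-4401=93604; balance=2589303-93604=2495699
13. interest=⌊2495699·17/10000⌋=4242; principal=98005-4242=93763; balance=2495699-93763=2401936
14. interest=⌊2401936·17/10000⌋=4083; principal=98005-4083=93922; balance=2401936-93922=2308014
15. interest=⌊2308014·17/10000⌋=3923; principal=98005-3923=94082; balance=2308014-94082=2213932
16. interest=⌊2213932·17/10000⌋=3763; principal=98005-3763=94242; balance=2213932-94242=2119690
17. interest=⌊2119690·17/10000⌋=3603; principal=98005-3603=94402; balance=2119690-94402=2025288
18. interest=⌊2025288·17/10000⌋=3442; principal=98005-3442=94563; balance=2025288-94563=1930725
19. interest=⌊1930725·17/10000⌋=3282; principal=98005-3282=94723; balance=1930725-94723=1836002
20. interest=⌊1836002·17/10000⌋=3121; principal=98005-3121=94884; balance=1836002-94884=1741118
21. interest=⌊1741118·17/10000⌋=2959; principal=98005-2959=95046; balance=1741118-95046=1646072
22. interest=⌊1646072·17/10000⌋=2798; principal=98005-2798=95207; balance=1646072-95207=1550865
23. interest=⌊1550865·17/10000⌋=2636; principal=98005-2636=95369; balance=1550865-95369=1455496
24. interest=⌊1455496·17/10000⌋=2474; principal=98005-2474=95531; balance=1455496-95531=1359965
25. interest=⌊1359965·17/10000⌋=2311; principal=98005-2311=95694; balance=1359965-95694=1264271
26. interest=⌊1264271·17/10000⌋=2149; principal=98005-2149=95856; balance=1264271-95856=1168415
27. interest=⌊1168415·17/10000⌋=1986; principal=98005-1986=96019; balance=1168415-96019=1072396
28. interest=⌊1072396·17/10000⌋=1823; principal=98005-1823=96182; balance=1072396-96182=976214
29. interest=⌊976214·17/10000⌋=1659; principal=98005-1659=96346; balance=976214-96346=879868
30. interest=⌊879868·17/10000⌋=1495; principal=98005-1495=96510; balance=879868-96510=783358
31. interest=⌊783358·17/10000⌋=1331; principal=98005-1331=96674; balance=783358-96674=686684
32. interest=⌊686684·17/10000⌋=1167; principal=98005-1167=96838; balance=686684-96838=589846
33. interest=⌊589846·17/10000⌋=1002; principal=98005-1002=97003; balance=589846-97003=492843
34. interest=⌊492843·17/10000⌋=837; principal=98005-837=97168; balance=492843-97168=395675
35. interest=⌊395675·17/10000⌋=672; principal=98005-672=97333; balance=395675-97333=298342
36. interest=⌊298342·17/10000⌋=507; principal=98005-507=97498; balance=298342-97498=200844
37. interest=⌊200844·17/10000⌋=341; principal=98005-341=97664; balance=200844-97664=103180
38. interest=⌊103180·17/10000⌋=175; principal=98005-175=97830; balance=103180-97830=5350
39. interest=⌊5350·17/10000⌋=9; principal=min(98005-9,5350)=5350; balance=5350-5350=0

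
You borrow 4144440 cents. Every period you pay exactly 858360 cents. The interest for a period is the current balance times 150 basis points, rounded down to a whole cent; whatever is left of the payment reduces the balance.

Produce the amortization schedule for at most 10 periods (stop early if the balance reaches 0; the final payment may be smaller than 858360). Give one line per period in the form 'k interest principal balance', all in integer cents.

1 62166 796194 3348246
2 50223 808137 2540109
3 38101 820259 1719850
4 25797 832563 887287
5 13309 845051 42236
6 633 42236 0

1. interest=⌊4144440·150/10000⌋=62166; principal=858360-62166=796194; balance=4144440-796194=3348246
2. interest=⌊3348246·150/10000⌋=50223; principal=858360-50223=808137; balance=3348246-808137=2540109
3. interest=⌊2540109·150/10000⌋=38101; principal=858360-38101=820259; balance=2540109-820259=1719850
4. interest=⌊1719850·150/10000⌋=25797; principal=858360-25797=832563; balance=1719850-832563=887287
5. interest=⌊887287·150/10000⌋=13309; principal=858360-13309=845051; balance=887287-845051=42236
6. interest=⌊42236·150/10000⌋=633; principal=min(858360-633,42236)=42236; balance=42236-42236=0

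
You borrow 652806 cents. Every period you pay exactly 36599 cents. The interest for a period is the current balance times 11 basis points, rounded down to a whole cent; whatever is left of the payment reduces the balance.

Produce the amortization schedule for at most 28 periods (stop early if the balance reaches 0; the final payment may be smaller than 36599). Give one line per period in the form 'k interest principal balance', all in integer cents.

1 718 35881 616925
2 678 35921 581004
3 639 35960 545044
4 599 36000 509044
5 559 36040 473004
6 520 36079 436925
7 480 36119 400806
8 440 36159 364647
9 401 36198 328449
10 361 36238 292211
11 321 36278 255933
12 281 36318 219615
13 241 36358 183257
14 201 36398 146859
15 161 36438 110421
16 121 36478 73943
17 81 36518 37425
18 41 36558 867
19 0 867 0

1. interest=⌊652806·11/10000⌋=718; principal=36599-718=35881; balance=652806-35881=616925
2. interest=⌊616925·11/10000⌋=678; principal=36599-678=35921; balance=616925-35921=581004
3. interest=⌊581004·11/10000⌋=639; principal=36599-639=35960; balance=581004-35960=545044
4. interest=⌊545044·11/10000⌋=599; principal=36599-599=36000; balance=545044-36000=509044
5. interest=⌊509044·11/10000⌋=559; principal=36599-559=36040; balance=509044-36040=473004
6. interest=⌊473004·11/10000⌋=520; principal=36599-520=36079; balance=473004-36079=436925
7. interest=⌊436925·11/10000⌋=480; principal=36599-480=36119; balance=436925-36119=400806
8. interest=⌊400806·11/10000⌋=440; principal=36599-440=36159; balance=400806-36159=364647
9. interest=⌊364647·11/10000⌋=401; principal=36599-401=36198; balance=364647-36198=328449
10. interest=⌊328449·11/10000⌋=361; principal=36599-361=36238; balance=328449-36238=292211
11. interest=⌊292211·11/10000⌋=321; principal=36599-321=36278; balance=292211-36278=255933
12. interest=⌊255933·11/10000⌋=281; principal=36599-281=36318; balance=255933-36318=219615
13. interest=⌊219615·11/10000⌋=241; principal=36599-241=36358; balance=219615-36358=183257
14. interest=⌊183257·11/10000⌋=201; principal=36599-201=36398; balance=183257-36398=146859
15. interest=⌊146859·11/10000⌋=161; principal=36599-161=36438; balance=146859-36438=110421
16. interest=⌊110421·11/10000⌋=121; principal=36599-121=36478; balance=110421-36478=73943
17. interest=⌊73943·11/10000⌋=81; principal=36599-81=36518; balance=73943-36518=37425
18. interest=⌊37425·11/10000⌋=41; principal=36599-41=36558; balance=37425-36558=867
19. interest=⌊867·11/10000⌋=0; principal=min(36599-0,867)=867; balance=867-867=0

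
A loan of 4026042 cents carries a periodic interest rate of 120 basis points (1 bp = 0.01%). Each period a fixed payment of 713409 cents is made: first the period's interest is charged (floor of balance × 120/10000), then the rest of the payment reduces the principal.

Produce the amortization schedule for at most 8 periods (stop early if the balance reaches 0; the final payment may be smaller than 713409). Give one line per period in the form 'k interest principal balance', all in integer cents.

1 48312 665097 3360945
2 40331 673078 2687867
3 32254 681155 2006712
4 24080 689329 1317383
5 15808 697601 619782
6 7437 619782 0

1. interest=⌊4026042·120/10000⌋=48312; principal=713409-48312=665097; balance=4026042-665097=3360945
2. interest=⌊3360945·120/10000⌋=40331; principal=713409-40331=673078; balance=3360945-673078=2687867
3. interest=⌊2687867·120/10000⌋=32254; principal=713409-32254=681155; balance=2687867-681155=2006712
4. interest=⌊2006712·120/10000⌋=24080; principal=713409-24080=689329; balance=2006712-689329=1317383
5. interest=⌊1317383·120/10000⌋=15808; principal=713409-15808=697601; balance=1317383-697601=619782
6. interest=⌊619782·120/10000⌋=7437; principal=min(713409-7437,619782)=619782; balance=619782-619782=0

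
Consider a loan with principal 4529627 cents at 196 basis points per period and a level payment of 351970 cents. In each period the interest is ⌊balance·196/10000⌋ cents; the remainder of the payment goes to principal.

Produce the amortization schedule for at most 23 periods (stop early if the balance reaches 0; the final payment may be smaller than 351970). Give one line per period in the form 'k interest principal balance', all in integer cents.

1. interest=⌊4529627·196/10000⌋=88780; principal=351970-88780=263190; balance=4529627-263190=4266437
2. interest=⌊4266437·196/10000⌋=83622; principal=351970-83622=268348; balance=4266437-268348=3998089
3. interest=⌊3998089·196/10000⌋=78362; principal=351970-78362=273608; balance=3998089-273608=3724481
4. interest=⌊3724481·196/10000⌋=72999; principal=351970-72999=278971; balance=3724481-278971=3445510
5. interest=⌊3445510·196/10000⌋=67531; principal=351970-67531=284439; balance=3445510-284439=3161071
6. interest=⌊3161071·196/10000⌋=61956; principal=351970-61956=290014; balance=3161071-290014=2871057
7. interest=⌊2871057·196/10000⌋=56272; principal=351970-56272=295698; balance=2871057-295698=2575359
8. interest=⌊2575359·196/10000⌋=50477; principal=351970-50477=301493; balance=2575359-301493=2273866
9. interest=⌊2273866·196/10000⌋=44567; principal=351970-44567=307403; balance=2273866-307403=1966463
10. interest=⌊1966463·196/10000⌋=38542; principal=351970-38542=313428; balance=1966463-313428=1653035
11. interest=⌊1653035·196/10000⌋=32399; principal=351970-32399=319571; balance=1653035-319571=1333464
12. interest=⌊1333464·196/10000⌋=26135; principal=351970-26135=325835; balance=1333464-325835=1007629
13. interest=⌊1007629·196/10000⌋=19749; principal=351970-19749=332221; balance=1007629-332221=675408
14. interest=⌊675408·196/10000⌋=13237; principal=351970-13237=338733; balance=675408-338733=336675
15. interest=⌊336675·196/10000⌋=6598; principal=min(351970-6598,336675)=336675; balance=336675-336675=0

1 88780 263190 4266437
2 83622 268348 3998089
3 78362 273608 3724481
4 72999 278971 3445510
5 67531 284439 3161071
6 61956 290014 2871057
7 56272 295698 2575359
8 50477 301493 2273866
9 44567 307403 1966463
10 38542 313428 1653035
11 32399 319571 1333464
12 26135 325835 1007629
13 19749 332221 675408
14 13237 338733 336675
15 6598 336675 0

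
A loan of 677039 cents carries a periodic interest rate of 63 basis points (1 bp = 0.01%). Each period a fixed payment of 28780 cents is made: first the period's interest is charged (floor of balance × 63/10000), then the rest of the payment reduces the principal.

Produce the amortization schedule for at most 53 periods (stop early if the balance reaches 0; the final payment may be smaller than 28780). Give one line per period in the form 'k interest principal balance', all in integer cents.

1. interest=⌊677039·63/10000⌋=4265; principal=28780-4265=24515; balance=677039-24515=652524
2. interest=⌊652524·63/10000⌋=4110; principal=28780-4110=24670; balance=652524-24670=627854
3. interest=⌊627854·63/10000⌋=3955; principal=28780-3955=24825; balance=627854-24825=603029
4. interest=⌊603029·63/10000⌋=3799; principal=28780-3799=24981; balance=603029-24981=578048
5. interest=⌊578048·63/10000⌋=3641; principal=28780-3641=25139; balance=578048-25139=552909
6. interest=⌊552909·63/10000⌋=3483; principal=28780-3483=25297; balance=552909-25297=527612
7. interest=⌊527612·63/10000⌋=3323; principal=28780-3323=25457; balance=527612-25457=502155
8. interest=⌊502155·63/10000⌋=3163; principal=28780-3163=25617; balance=502155-25617=476538
9. interest=⌊476538·63/10000⌋=3002; principal=28780-3002=25778; balance=476538-25778=450760
10. interest=⌊450760·63/10000⌋=2839; principal=28780-2839=25941; balance=450760-25941=424819
11. interest=⌊424819·63/10000⌋=2676; principal=28780-2676=26104; balance=424819-26104=398715
12. interest=⌊398715·63/10000⌋=2511; principal=28780-2511=26269; balance=398715-26269=372446
13. interest=⌊372446·63/10000⌋=2346; principal=28780-2346=26434; balance=372446-26434=346012
14. interest=⌊346012·63/10000⌋=2179; principal=28780-2179=26601; balance=346012-26601=319411
15. interest=⌊319411·63/10000⌋=2012; principal=28780-2012=26768; balance=319411-26768=292643
16. interest=⌊292643·63/10000⌋=1843; principal=28780-1843=26937; balance=292643-26937=265706
17. interest=⌊265706·63/10000⌋=1673; principal=28780-1673=27107; balance=265706-27107=238599
18. interest=⌊238599·63/10000⌋=1503; principal=28780-1503=27277; balance=238599-27277=211322
19. interest=⌊211322·63/10000⌋=1331; principal=28780-1331=27449; balance=211322-27449=183873
20. interest=⌊183873·63/10000⌋=1158; principal=28780-1158=27622; balance=183873-27622=156251
21. interest=⌊156251·63/10000⌋=984; principal=28780-984=27796; balance=156251-27796=128455
22. interest=⌊128455·63/10000⌋=809; principal=28780-809=27971; balance=128455-27971=100484
23. interest=⌊100484·63/10000⌋=633; principal=28780-633=28147; balance=100484-28147=72337
24. interest=⌊72337·63/10000⌋=455; principal=28780-455=28325; balance=72337-28325=44012
25. interest=⌊44012·63/10000⌋=277; principal=28780-277=28503; balance=44012-28503=15509
26. interest=⌊15509·63/10000⌋=97; principal=min(28780-97,15509)=15509; balance=15509-15509=0

1 4265 24515 652524
2 4110 24670 627854
3 3955 24825 603029
4 3799 24981 578048
5 3641 25139 552909
6 3483 25297 527612
7 3323 25457 502155
8 3163 25617 476538
9 3002 25778 450760
10 2839 25941 424819
11 2676 26104 398715
12 2511 26269 372446
13 2346 26434 346012
14 2179 26601 319411
15 2012 26768 292643
16 1843 26937 265706
17 1673 27107 238599
18 1503 27277 211322
19 1331 27449 183873
20 1158 27622 156251
21 984 27796 128455
22 809 27971 100484
23 633 28147 72337
24 455 28325 44012
25 277 28503 15509
26 97 15509 0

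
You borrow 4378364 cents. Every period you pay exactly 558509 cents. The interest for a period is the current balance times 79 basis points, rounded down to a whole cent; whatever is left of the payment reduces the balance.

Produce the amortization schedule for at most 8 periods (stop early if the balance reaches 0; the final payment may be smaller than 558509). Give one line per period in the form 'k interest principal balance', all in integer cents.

1 34589 523920 3854444
2 30450 528059 3326385
3 26278 532231 2794154
4 22073 536436 2257718
5 17835 540674 1717044
6 13564 544945 1172099
7 9259 549250 622849
8 4920 553589 69260

1. interest=⌊4378364·79/10000⌋=34589; principal=558509-34589=523920; balance=4378364-523920=3854444
2. interest=⌊3854444·79/10000⌋=30450; principal=558509-30450=528059; balance=3854444-528059=3326385
3. interest=⌊3326385·79/10000⌋=26278; principal=558509-26278=532231; balance=3326385-532231=2794154
4. interest=⌊2794154·79/10000⌋=22073; principal=558509-22073=536436; balance=2794154-536436=2257718
5. interest=⌊2257718·79/10000⌋=17835; principal=558509-17835=540674; balance=2257718-540674=1717044
6. interest=⌊1717044·79/10000⌋=13564; principal=558509-13564=544945; balance=1717044-544945=1172099
7. interest=⌊1172099·79/10000⌋=9259; principal=558509-9259=549250; balance=1172099-549250=622849
8. interest=⌊622849·79/10000⌋=4920; principal=558509-4920=553589; balance=622849-553589=69260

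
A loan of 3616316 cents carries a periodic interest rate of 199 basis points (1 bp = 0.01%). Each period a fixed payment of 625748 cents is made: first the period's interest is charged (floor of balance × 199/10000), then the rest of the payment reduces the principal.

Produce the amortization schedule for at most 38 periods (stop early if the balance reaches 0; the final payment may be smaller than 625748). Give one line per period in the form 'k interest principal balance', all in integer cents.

1. interest=⌊3616316·199/10000⌋=71964; principal=625748-71964=553784; balance=3616316-553784=3062532
2. interest=⌊3062532·199/10000⌋=60944; principal=625748-60944=564804; balance=3062532-564804=2497728
3. interest=⌊2497728·199/10000⌋=49704; principal=625748-49704=576044; balance=2497728-576044=1921684
4. interest=⌊1921684·199/10000⌋=38241; principal=625748-38241=587507; balance=1921684-587507=1334177
5. interest=⌊1334177·199/10000⌋=26550; principal=625748-26550=599198; balance=1334177-599198=734979
6. interest=⌊734979·199/10000⌋=14626; principal=625748-14626=611122; balance=734979-611122=123857
7. interest=⌊123857·199/10000⌋=2464; principal=min(625748-2464,123857)=123857; balance=123857-123857=0

1 71964 553784 3062532
2 60944 564804 2497728
3 49704 576044 1921684
4 38241 587507 1334177
5 26550 599198 734979
6 14626 611122 123857
7 2464 123857 0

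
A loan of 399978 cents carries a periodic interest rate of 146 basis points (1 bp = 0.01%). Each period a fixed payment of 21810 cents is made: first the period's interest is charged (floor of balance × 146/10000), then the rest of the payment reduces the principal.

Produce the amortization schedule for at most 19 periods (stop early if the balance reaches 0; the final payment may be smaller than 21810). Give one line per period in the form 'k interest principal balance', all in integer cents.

1 5839 15971 384007
2 5606 16204 367803
3 5369 16441 351362
4 5129 16681 334681
5 4886 16924 317757
6 4639 17171 300586
7 4388 17422 283164
8 4134 17676 265488
9 3876 17934 247554
10 3614 18196 229358
11 3348 18462 210896
12 3079 18731 192165
13 2805 19005 173160
14 2528 19282 153878
15 2246 19564 134314
16 1960 19850 114464
17 1671 20139 94325
18 1377 20433 73892
19 1078 20732 53160

1. interest=⌊399978·146/10000⌋=5839; principal=21810-5839=15971; balance=399978-15971=384007
2. interest=⌊384007·146/10000⌋=5606; principal=21810-5606=16204; balance=384007-16204=367803
3. interest=⌊367803·146/10000⌋=5369; principal=21810-5369=16441; balance=367803-16441=351362
4. interest=⌊351362·146/10000⌋=5129; principal=21810-5129=16681; balance=351362-16681=334681
5. interest=⌊334681·146/10000⌋=4886; principal=21810-4886=16924; balance=334681-16924=317757
6. interest=⌊317757·146/10000⌋=4639; principal=21810-4639=17171; balance=317757-17171=300586
7. interest=⌊300586·146/10000⌋=4388; principal=21810-4388=17422; balance=300586-17422=283164
8. interest=⌊283164·146/10000⌋=4134; principal=21810-4134=17676; balance=283164-17676=265488
9. interest=⌊265488·146/10000⌋=3876; principal=21810-3876=17934; balance=265488-17934=247554
10. interest=⌊247554·146/10000⌋=3614; principal=21810-3614=18196; balance=247554-18196=229358
11. interest=⌊229358·146/10000⌋=3348; principal=21810-3348=18462; balance=229358-18462=210896
12. interest=⌊210896·146/10000⌋=3079; principal=21810-3079=18731; balance=210896-18731=192165
13. interest=⌊192165·146/10000⌋=2805; principal=21810-2805=19005; balance=192165-19005=173160
14. interest=⌊173160·146/10000⌋=2528; principal=21810-2528=19282; balance=173160-19282=153878
15. interest=⌊153878·146/10000⌋=2246; principal=21810-2246=19564; balance=153878-19564=134314
16. interest=⌊134314·146/10000⌋=1960; principal=21810-1960=19850; balance=134314-19850=114464
17. interest=⌊114464·146/10000⌋=1671; principal=21810-1671=20139; balance=114464-20139=94325
18. interest=⌊94325·146/10000⌋=1377; principal=21810-1377=20433; balance=94325-20433=73892
19. interest=⌊73892·146/10000⌋=1078; principal=21810-1078=20732; balance=73892-20732=53160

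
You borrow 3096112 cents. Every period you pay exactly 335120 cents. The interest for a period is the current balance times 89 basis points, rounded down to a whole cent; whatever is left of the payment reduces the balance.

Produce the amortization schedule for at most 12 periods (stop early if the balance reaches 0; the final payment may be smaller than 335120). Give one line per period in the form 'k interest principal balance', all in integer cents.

1. interest=⌊3096112·89/10000⌋=27555; principal=335120-27555=307565; balance=3096112-307565=2788547
2. interest=⌊2788547·89/10000⌋=24818; principal=335120-24818=310302; balance=2788547-310302=2478245
3. interest=⌊2478245·89/10000⌋=22056; principal=335120-22056=313064; balance=2478245-313064=2165181
4. interest=⌊2165181·89/10000⌋=19270; principal=335120-19270=315850; balance=2165181-315850=1849331
5. interest=⌊1849331·89/10000⌋=16459; principal=335120-16459=318661; balance=1849331-318661=1530670
6. interest=⌊1530670·89/10000⌋=13622; principal=335120-13622=321498; balance=1530670-321498=1209172
7. interest=⌊1209172·89/10000⌋=10761; principal=335120-10761=324359; balance=1209172-324359=884813
8. interest=⌊884813·89/10000⌋=7874; principal=335120-7874=327246; balance=884813-327246=557567
9. interest=⌊557567·89/10000⌋=4962; principal=335120-4962=330158; balance=557567-330158=227409
10. interest=⌊227409·89/10000⌋=2023; principal=min(335120-2023,227409)=227409; balance=227409-227409=0

1 27555 307565 2788547
2 24818 310302 2478245
3 22056 313064 2165181
4 19270 315850 1849331
5 16459 318661 1530670
6 13622 321498 1209172
7 10761 324359 884813
8 7874 327246 557567
9 4962 330158 227409
10 2023 227409 0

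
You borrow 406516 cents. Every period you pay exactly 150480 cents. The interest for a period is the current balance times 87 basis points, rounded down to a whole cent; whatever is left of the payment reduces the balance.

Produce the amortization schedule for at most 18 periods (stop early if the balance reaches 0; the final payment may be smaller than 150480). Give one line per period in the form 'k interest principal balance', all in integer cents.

1 3536 146944 259572
2 2258 148222 111350
3 968 111350 0

1. interest=⌊406516·87/10000⌋=3536; principal=150480-3536=146944; balance=406516-146944=259572
2. interest=⌊259572·87/10000⌋=2258; principal=150480-2258=148222; balance=259572-148222=111350
3. interest=⌊111350·87/10000⌋=968; principal=min(150480-968,111350)=111350; balance=111350-111350=0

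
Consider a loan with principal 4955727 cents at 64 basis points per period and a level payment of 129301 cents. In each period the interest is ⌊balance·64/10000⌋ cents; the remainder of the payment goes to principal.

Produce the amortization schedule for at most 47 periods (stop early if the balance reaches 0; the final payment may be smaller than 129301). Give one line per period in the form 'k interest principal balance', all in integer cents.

1. interest=⌊4955727·64/10000⌋=31716; principal=129301-31716=97585; balance=4955727-97585=4858142
2. interest=⌊4858142·64/10000⌋=31092; principal=129301-31092=98209; balance=4858142-98209=4759933
3. interest=⌊4759933·64/10000⌋=30463; principal=129301-30463=98838; balance=4759933-98838=4661095
4. interest=⌊4661095·64/10000⌋=29831; principal=129301-29831=99470; balance=4661095-99470=4561625
5. interest=⌊4561625·64/10000⌋=29194; principal=129301-29194=100107; balance=4561625-100107=4461518
6. interest=⌊4461518·64/10000⌋=28553; principal=129301-28553=100748; balance=4461518-100748=4360770
7. interest=⌊4360770·64/10000⌋=27908; principal=129301-27908=101393; balance=4360770-101393=4259377
8. interest=⌊4259377·64/10000⌋=27260; principal=129301-27260=102041; balance=4259377-102041=4157336
9. interest=⌊4157336·64/10000⌋=26606; principal=129301-26606=102695; balance=4157336-102695=4054641
10. interest=⌊4054641·64/10000⌋=25949; principal=129301-25949=103352; balance=4054641-103352=3951289
11. interest=⌊3951289·64/10000⌋=25288; principal=129301-25288=104013; balance=3951289-104013=3847276
12. interest=⌊3847276·64/10000⌋=24622; principal=129301-24622=104679; balance=3847276-104679=3742597
13. interest=⌊3742597·64/10000⌋=23952; principal=129301-23952=105349; balance=3742597-105349=3637248
14. interest=⌊3637248·64/10000⌋=23278; principal=129301-23278=106023; balance=3637248-106023=3531225
15. interest=⌊3531225·64/10000⌋=22599; principal=129301-22599=106702; balance=3531225-106702=3424523
16. interest=⌊3424523·64/10000⌋=21916; principal=129301-21916=107385; balance=3424523-107385=3317138
17. interest=⌊3317138·64/10000⌋=21229; principal=129301-21229=108072; balance=3317138-108072=3209066
18. interest=⌊3209066·64/10000⌋=20538; principal=129301-20538=108763; balance=3209066-108763=3100303
19. interest=⌊3100303·64/10000⌋=19841; principal=129301-19841=109460; balance=3100303-109460=2990843
20. interest=⌊2990843·64/10000⌋=19141; principal=129301-19141=110160; balance=2990843-110160=2880683
21. interest=⌊2880683·64/10000⌋=18436; principal=129301-18436=110865; balance=2880683-110865=2769818
22. interest=⌊2769818·64/10000⌋=17726; principal=129301-17726=111575; balance=2769818-111575=2658243
23. interest=⌊2658243·64/10000⌋=17012; principal=129301-17012=112289; balance=2658243-112289=2545954
24. interest=⌊2545954·64/10000⌋=16294; principal=129301-16294=113007; balance=2545954-113007=2432947
25. interest=⌊2432947·64/10000⌋=15570; principal=129301-15570=113731; balance=2432947-113731=2319216
26. interest=⌊2319216·64/10000⌋=14842; principal=129301-14842=114459; balance=2319216-114459=2204757
27. interest=⌊2204757·64/10000⌋=14110; principal=129301-14110=115191; balance=2204757-115191=2089566
28. interest=⌊2089566·64/10000⌋=13373; principal=129301-13373=115928; balance=2089566-115928=1973638
29. interest=⌊1973638·64/10000⌋=12631; principal=129301-12631=116670; balance=1973638-116670=1856968
30. interest=⌊1856968·64/10000⌋=11884; principal=129301-11884=117417; balance=1856968-117417=1739551
31. interest=⌊1739551·64/10000⌋=11133; principal=129301-11133=118168; balance=1739551-118168=1621383
32. interest=⌊1621383·64/10000⌋=10376; principal=129301-10376=118925; balance=1621383-118925=1502458
33. interest=⌊1502458·64/10000⌋=9615; principal=129301-9615=119686; balance=1502458-119686=1382772
34. interest=⌊1382772·64/10000⌋=8849; principal=129301-8849=120452; balance=1382772-120452=1262320
35. interest=⌊1262320·64/10000⌋=8078; principal=129301-8078=121223; balance=1262320-121223=1141097
36. interest=⌊1141097·64/10000⌋=7303; principal=129301-7303=121998; balance=1141097-121998=1019099
37. interest=⌊1019099·64/10000⌋=6522; principal=129301-6522=122779; balance=1019099-122779=896320
38. interest=⌊896320·64/10000⌋=5736; principal=129301-5736=123565; balance=896320-123565=772755
39. interest=⌊772755·64/10000⌋=4945; principal=129301-4945=124356; balance=772755-124356=648399
40. interest=⌊648399·64/10000⌋=4149; principal=129301-4149=125152; balance=648399-125152=523247
41. interest=⌊523247·64/10000⌋=3348; principal=129301-3348=125953; balance=523247-125953=397294
42. interest=⌊397294·64/10000⌋=2542; principal=129301-2542=126759; balance=397294-126759=270535
43. interest=⌊270535·64/10000⌋=1731; principal=129301-1731=127570; balance=270535-127570=142965
44. interest=⌊142965·64/10000⌋=914; principal=129301-914=128387; balance=142965-128387=14578
45. interest=⌊14578·64/10000⌋=93; principal=min(129301-93,14578)=14578; balance=14578-14578=0

1 31716 97585 4858142
2 31092 98209 4759933
3 30463 98838 4661095
4 29831 99470 4561625
5 29194 100107 4461518
6 28553 100748 4360770
7 27908 101393 4259377
8 27260 102041 4157336
9 26606 102695 4054641
10 25949 103352 3951289
11 25288 104013 3847276
12 24622 104679 3742597
13 23952 105349 3637248
14 23278 106023 3531225
15 22599 106702 3424523
16 21916 107385 3317138
17 21229 108072 3209066
18 20538 108763 3100303
19 19841 109460 2990843
20 19141 110160 2880683
21 18436 110865 2769818
22 17726 111575 2658243
23 17012 112289 2545954
24 16294 113007 2432947
25 15570 113731 2319216
26 14842 114459 2204757
27 14110 115191 2089566
28 13373 115928 1973638
29 12631 116670 1856968
30 11884 117417 1739551
31 11133 118168 1621383
32 10376 118925 1502458
33 9615 119686 1382772
34 8849 120452 1262320
35 8078 121223 1141097
36 7303 121998 1019099
37 6522 122779 896320
38 5736 123565 772755
39 4945 124356 648399
40 4149 125152 523247
41 3348 125953 397294
42 2542 126759 270535
43 1731 127570 142965
44 914 128387 14578
45 93 14578 0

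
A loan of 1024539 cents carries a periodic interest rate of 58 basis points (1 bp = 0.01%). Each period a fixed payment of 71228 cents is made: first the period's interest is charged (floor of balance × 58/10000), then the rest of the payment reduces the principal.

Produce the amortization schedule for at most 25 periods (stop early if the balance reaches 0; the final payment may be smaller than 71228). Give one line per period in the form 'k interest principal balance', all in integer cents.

1 5942 65286 959253
2 5563 65665 893588
3 5182 66046 827542
4 4799 66429 761113
5 4414 66814 694299
6 4026 67202 627097
7 3637 67591 559506
8 3245 67983 491523
9 2850 68378 423145
10 2454 68774 354371
11 2055 69173 285198
12 1654 69574 215624
13 1250 69978 145646
14 844 70384 75262
15 436 70792 4470
16 25 4470 0

1. interest=⌊1024539·58/10000⌋=5942; principal=71228-5942=65286; balance=1024539-65286=959253
2. interest=⌊959253·58/10000⌋=5563; principal=71228-5563=65665; balance=959253-65665=893588
3. interest=⌊893588·58/10000⌋=5182; principal=71228-5182=66046; balance=893588-66046=827542
4. interest=⌊827542·58/10000⌋=4799; principal=71228-4799=66429; balance=827542-66429=761113
5. interest=⌊761113·58/10000⌋=4414; principal=71228-4414=66814; balance=761113-66814=694299
6. interest=⌊694299·58/10000⌋=4026; principal=71228-4026=67202; balance=694299-67202=627097
7. interest=⌊627097·58/10000⌋=3637; principal=71228-3637=67591; balance=627097-67591=559506
8. interest=⌊559506·58/10000⌋=3245; principal=71228-3245=67983; balance=559506-67983=491523
9. interest=⌊491523·58/10000⌋=2850; principal=71228-2850=68378; balance=491523-68378=423145
10. interest=⌊423145·58/10000⌋=2454; principal=71228-2454=68774; balance=423145-68774=354371
11. interest=⌊354371·58/10000⌋=2055; principal=71228-2055=69173; balance=354371-69173=285198
12. interest=⌊285198·58/10000⌋=1654; principal=71228-1654=69574; balance=285198-69574=215624
13. interest=⌊215624·58/10000⌋=1250; principal=71228-1250=69978; balance=215624-69978=145646
14. interest=⌊145646·58/10000⌋=844; principal=71228-844=70384; balance=145646-70384=75262
15. interest=⌊75262·58/10000⌋=436; principal=71228-436=70792; balance=75262-70792=4470
16. interest=⌊4470·58/10000⌋=25; principal=min(71228-25,4470)=4470; balance=4470-4470=0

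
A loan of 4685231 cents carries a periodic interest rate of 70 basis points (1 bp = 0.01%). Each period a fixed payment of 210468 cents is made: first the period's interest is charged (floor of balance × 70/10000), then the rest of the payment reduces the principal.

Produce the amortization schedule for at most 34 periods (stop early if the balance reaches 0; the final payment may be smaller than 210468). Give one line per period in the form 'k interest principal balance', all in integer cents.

1 32796 177672 4507559
2 31552 178916 4328643
3 30300 180168 4148475
4 29039 181429 3967046
5 27769 182699 3784347
6 26490 183978 3600369
7 25202 185266 3415103
8 23905 186563 3228540
9 22599 187869 3040671
10 21284 189184 2851487
11 19960 190508 2660979
12 18626 191842 2469137
13 17283 193185 2275952
14 15931 194537 2081415
15 14569 195899 1885516
16 13198 197270 1688246
17 11817 198651 1489595
18 10427 200041 1289554
19 9026 201442 1088112
20 7616 202852 885260
21 6196 204272 680988
22 4766 205702 475286
23 3327 207141 268145
24 1877 208591 59554
25 416 59554 0

1. interest=⌊4685231·70/10000⌋=32796; principal=210468-32796=177672; balance=4685231-177672=4507559
2. interest=⌊4507559·70/10000⌋=31552; principal=210468-31552=178916; balance=4507559-178916=4328643
3. interest=⌊4328643·70/10000⌋=30300; principal=210468-30300=180168; balance=4328643-180168=4148475
4. interest=⌊4148475·70/10000⌋=29039; principal=210468-29039=181429; balance=4148475-181429=3967046
5. interest=⌊3967046·70/10000⌋=27769; principal=210468-27769=182699; balance=3967046-182699=3784347
6. interest=⌊3784347·70/10000⌋=26490; principal=210468-26490=183978; balance=3784347-183978=3600369
7. interest=⌊3600369·70/10000⌋=25202; principal=210468-25202=185266; balance=3600369-185266=3415103
8. interest=⌊3415103·70/10000⌋=23905; principal=210468-23905=186563; balance=3415103-186563=3228540
9. interest=⌊3228540·70/10000⌋=22599; principal=210468-22599=187869; balance=3228540-187869=3040671
10. interest=⌊3040671·70/10000⌋=21284; principal=210468-21284=189184; balance=3040671-189184=2851487
11. interest=⌊2851487·70/10000⌋=19960; principal=210468-19960=190508; balance=2851487-190508=2660979
12. interest=⌊2660979·70/10000⌋=18626; principal=210468-18626=191842; balance=2660979-191842=2469137
13. interest=⌊2469137·70/10000⌋=17283; principal=210468-17283=193185; balance=2469137-193185=2275952
14. interest=⌊2275952·70/10000⌋=15931; principal=210468-15931=194537; balance=2275952-194537=2081415
15. interest=⌊2081415·70/10000⌋=14569; principal=210468-14569=195899; balance=2081415-195899=1885516
16. interest=⌊1885516·70/10000⌋=13198; principal=210468-13198=197270; balance=1885516-197270=1688246
17. interest=⌊1688246·70/10000⌋=11817; principal=210468-11817=198651; balance=1688246-198651=1489595
18. interest=⌊1489595·70/10000⌋=10427; principal=210468-10427=200041; balance=1489595-200041=1289554
19. interest=⌊1289554·70/10000⌋=9026; principal=210468-9026=201442; balance=1289554-201442=1088112
20. interest=⌊1088112·70/10000⌋=7616; principal=210468-7616=202852; balance=1088112-202852=885260
21. interest=⌊885260·70/10000⌋=6196; principal=210468-6196=204272; balance=885260-204272=680988
22. interest=⌊680988·70/10000⌋=4766; principal=210468-4766=205702; balance=680988-205702=475286
23. interest=⌊475286·70/10000⌋=3327; principal=210468-3327=207141; balance=475286-207141=268145
24. interest=⌊268145·70/10000⌋=1877; principal=210468-1877=208591; balance=268145-208591=59554
25. interest=⌊59554·70/10000⌋=416; principal=min(210468-416,59554)=59554; balance=59554-59554=0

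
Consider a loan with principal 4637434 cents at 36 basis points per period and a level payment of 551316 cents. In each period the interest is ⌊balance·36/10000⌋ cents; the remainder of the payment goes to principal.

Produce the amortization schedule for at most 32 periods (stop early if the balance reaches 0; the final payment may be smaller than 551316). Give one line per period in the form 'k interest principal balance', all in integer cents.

1. interest=⌊4637434·36/10000⌋=16694; principal=551316-16694=534622; balance=4637434-534622=4102812
2. interest=⌊4102812·36/10000⌋=14770; principal=551316-14770=536546; balance=4102812-536546=3566266
3. interest=⌊3566266·36/10000⌋=12838; principal=551316-12838=538478; balance=3566266-538478=3027788
4. interest=⌊3027788·36/10000⌋=10900; principal=551316-10900=540416; balance=3027788-540416=2487372
5. interest=⌊2487372·36/10000⌋=8954; principal=551316-8954=542362; balance=2487372-542362=1945010
6. interest=⌊1945010·36/10000⌋=7002; principal=551316-7002=544314; balance=1945010-544314=1400696
7. interest=⌊1400696·36/10000⌋=5042; principal=551316-5042=546274; balance=1400696-546274=854422
8. interest=⌊854422·36/10000⌋=3075; principal=551316-3075=548241; balance=854422-548241=306181
9. interest=⌊306181·36/10000⌋=1102; principal=min(551316-1102,306181)=306181; balance=306181-306181=0

1 16694 534622 4102812
2 14770 536546 3566266
3 12838 538478 3027788
4 10900 540416 2487372
5 8954 542362 1945010
6 7002 544314 1400696
7 5042 546274 854422
8 3075 548241 306181
9 1102 306181 0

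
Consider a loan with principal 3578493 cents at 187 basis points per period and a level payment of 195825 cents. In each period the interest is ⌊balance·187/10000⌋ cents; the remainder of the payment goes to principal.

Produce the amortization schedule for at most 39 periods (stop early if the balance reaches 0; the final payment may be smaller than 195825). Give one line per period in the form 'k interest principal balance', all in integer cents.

1. interest=⌊3578493·187/10000⌋=66917; principal=195825-66917=128908; balance=3578493-128908=3449585
2. interest=⌊3449585·187/10000⌋=64507; principal=195825-64507=131318; balance=3449585-131318=3318267
3. interest=⌊3318267·187/10000⌋=62051; principal=195825-62051=133774; balance=3318267-133774=3184493
4. interest=⌊3184493·187/10000⌋=59550; principal=195825-59550=136275; balance=3184493-136275=3048218
5. interest=⌊3048218·187/10000⌋=57001; principal=195825-57001=138824; balance=3048218-138824=2909394
6. interest=⌊2909394·187/10000⌋=54405; principal=195825-54405=141420; balance=2909394-141420=2767974
7. interest=⌊2767974·187/10000⌋=51761; principal=195825-51761=144064; balance=2767974-144064=2623910
8. interest=⌊2623910·187/10000⌋=49067; principal=195825-49067=146758; balance=2623910-146758=2477152
9. interest=⌊2477152·187/10000⌋=46322; principal=195825-46322=149503; balance=2477152-149503=2327649
10. interest=⌊2327649·187/10000⌋=43527; principal=195825-43527=152298; balance=2327649-152298=2175351
11. interest=⌊2175351·187/10000⌋=40679; principal=195825-40679=155146; balance=2175351-155146=2020205
12. interest=⌊2020205·187/10000⌋=37777; principal=195825-37777=158048; balance=2020205-158048=1862157
13. interest=⌊1862157·187/10000⌋=34822; principal=195825-34822=161003; balance=1862157-161003=1701154
14. interest=⌊1701154·187/10000⌋=31811; principal=195825-31811=164014; balance=1701154-164014=1537140
15. interest=⌊1537140·187/10000⌋=28744; principal=195825-28744=167081; balance=1537140-167081=1370059
16. interest=⌊1370059·187/10000⌋=25620; principal=195825-25620=170205; balance=1370059-170205=1199854
17. interest=⌊1199854·187/10000⌋=22437; principal=195825-22437=173388; balance=1199854-173388=1026466
18. interest=⌊1026466·187/10000⌋=19194; principal=195825-19194=176631; balance=1026466-176631=849835
19. interest=⌊849835·187/10000⌋=15891; principal=195825-15891=179934; balance=849835-179934=669901
20. interest=⌊669901·187/10000⌋=12527; principal=195825-12527=183298; balance=669901-183298=486603
21. interest=⌊486603·187/10000⌋=9099; principal=195825-9099=186726; balance=486603-186726=299877
22. interest=⌊299877·187/10000⌋=5607; principal=195825-5607=190218; balance=299877-190218=109659
23. interest=⌊109659·187/10000⌋=2050; principal=min(195825-2050,109659)=109659; balance=109659-109659=0

1 66917 128908 3449585
2 64507 131318 3318267
3 62051 133774 3184493
4 59550 136275 3048218
5 57001 138824 2909394
6 54405 141420 2767974
7 51761 144064 2623910
8 49067 146758 2477152
9 46322 149503 2327649
10 43527 152298 2175351
11 40679 155146 2020205
12 37777 158048 1862157
13 34822 161003 1701154
14 31811 164014 1537140
15 28744 167081 1370059
16 25620 170205 1199854
17 22437 173388 1026466
18 19194 176631 849835
19 15891 179934 669901
20 12527 183298 486603
21 9099 186726 299877
22 5607 190218 109659
23 2050 109659 0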